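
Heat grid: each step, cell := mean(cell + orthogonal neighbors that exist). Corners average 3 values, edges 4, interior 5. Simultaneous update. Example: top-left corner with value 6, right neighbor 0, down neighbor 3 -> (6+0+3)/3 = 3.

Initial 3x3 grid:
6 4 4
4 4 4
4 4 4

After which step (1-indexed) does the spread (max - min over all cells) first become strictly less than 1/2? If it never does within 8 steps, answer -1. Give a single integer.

Answer: 3

Derivation:
Step 1: max=14/3, min=4, spread=2/3
Step 2: max=41/9, min=4, spread=5/9
Step 3: max=473/108, min=4, spread=41/108
  -> spread < 1/2 first at step 3
Step 4: max=28051/6480, min=731/180, spread=347/1296
Step 5: max=1662137/388800, min=7357/1800, spread=2921/15552
Step 6: max=99140539/23328000, min=889483/216000, spread=24611/186624
Step 7: max=5917442033/1399680000, min=20096741/4860000, spread=207329/2239488
Step 8: max=353953152451/83980800000, min=1075601599/259200000, spread=1746635/26873856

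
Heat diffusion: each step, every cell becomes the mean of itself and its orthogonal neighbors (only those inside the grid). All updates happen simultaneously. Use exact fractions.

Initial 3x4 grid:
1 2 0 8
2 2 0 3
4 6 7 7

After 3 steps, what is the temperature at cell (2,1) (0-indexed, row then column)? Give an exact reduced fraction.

Step 1: cell (2,1) = 19/4
Step 2: cell (2,1) = 323/80
Step 3: cell (2,1) = 8861/2400
Full grid after step 3:
  563/270 15733/7200 20383/7200 7249/2160
  38081/14400 17449/6000 5081/1500 28853/7200
  617/180 8861/2400 30433/7200 9769/2160

Answer: 8861/2400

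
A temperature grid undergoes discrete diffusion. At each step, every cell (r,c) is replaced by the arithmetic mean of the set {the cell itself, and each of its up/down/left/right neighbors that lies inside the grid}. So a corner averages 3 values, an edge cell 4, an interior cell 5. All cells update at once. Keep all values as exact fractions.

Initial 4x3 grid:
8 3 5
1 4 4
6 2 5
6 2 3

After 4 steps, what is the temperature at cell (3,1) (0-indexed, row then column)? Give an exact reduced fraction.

Step 1: cell (3,1) = 13/4
Step 2: cell (3,1) = 301/80
Step 3: cell (3,1) = 5773/1600
Step 4: cell (3,1) = 120669/32000
Full grid after step 4:
  45451/10800 293099/72000 14867/3600
  5993/1500 30349/7500 139207/36000
  107249/27000 149653/40000 408121/108000
  493187/129600 120669/32000 466987/129600

Answer: 120669/32000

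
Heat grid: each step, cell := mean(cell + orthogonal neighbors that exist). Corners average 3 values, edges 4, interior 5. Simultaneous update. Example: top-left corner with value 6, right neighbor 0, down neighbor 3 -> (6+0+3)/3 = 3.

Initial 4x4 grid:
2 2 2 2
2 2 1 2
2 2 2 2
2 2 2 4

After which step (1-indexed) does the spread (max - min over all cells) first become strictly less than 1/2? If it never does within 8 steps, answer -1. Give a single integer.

Step 1: max=8/3, min=7/4, spread=11/12
Step 2: max=23/9, min=89/50, spread=349/450
Step 3: max=5023/2160, min=4433/2400, spread=10333/21600
  -> spread < 1/2 first at step 3
Step 4: max=146941/64800, min=45649/24000, spread=236887/648000
Step 5: max=4263511/1944000, min=4129961/2160000, spread=5465461/19440000
Step 6: max=25192181/11664000, min=41655187/21600000, spread=134919001/583200000
Step 7: max=3720829903/1749600000, min=377367827/194400000, spread=16225973/87480000
Step 8: max=110563170601/52488000000, min=11375150549/5832000000, spread=409340783/2624400000

Answer: 3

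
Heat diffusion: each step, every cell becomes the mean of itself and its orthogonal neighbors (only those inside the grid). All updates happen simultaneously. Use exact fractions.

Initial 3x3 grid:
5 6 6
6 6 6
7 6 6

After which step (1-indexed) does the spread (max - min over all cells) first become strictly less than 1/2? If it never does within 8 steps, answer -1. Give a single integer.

Answer: 2

Derivation:
Step 1: max=19/3, min=17/3, spread=2/3
Step 2: max=223/36, min=209/36, spread=7/18
  -> spread < 1/2 first at step 2
Step 3: max=2641/432, min=2543/432, spread=49/216
Step 4: max=41983/6912, min=40961/6912, spread=511/3456
Step 5: max=501973/82944, min=493355/82944, spread=4309/41472
Step 6: max=6008263/995328, min=5935673/995328, spread=36295/497664
Step 7: max=71969389/11943936, min=71357843/11943936, spread=305773/5971968
Step 8: max=862539343/143327232, min=857387441/143327232, spread=2575951/71663616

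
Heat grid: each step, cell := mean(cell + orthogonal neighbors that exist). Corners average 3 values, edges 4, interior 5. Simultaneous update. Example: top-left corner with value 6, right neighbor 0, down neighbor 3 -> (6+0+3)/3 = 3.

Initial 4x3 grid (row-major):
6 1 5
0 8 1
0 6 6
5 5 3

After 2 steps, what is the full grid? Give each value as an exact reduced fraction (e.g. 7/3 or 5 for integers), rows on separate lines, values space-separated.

Answer: 65/18 193/60 37/9
707/240 217/50 109/30
175/48 197/50 14/3
65/18 71/16 161/36

Derivation:
After step 1:
  7/3 5 7/3
  7/2 16/5 5
  11/4 5 4
  10/3 19/4 14/3
After step 2:
  65/18 193/60 37/9
  707/240 217/50 109/30
  175/48 197/50 14/3
  65/18 71/16 161/36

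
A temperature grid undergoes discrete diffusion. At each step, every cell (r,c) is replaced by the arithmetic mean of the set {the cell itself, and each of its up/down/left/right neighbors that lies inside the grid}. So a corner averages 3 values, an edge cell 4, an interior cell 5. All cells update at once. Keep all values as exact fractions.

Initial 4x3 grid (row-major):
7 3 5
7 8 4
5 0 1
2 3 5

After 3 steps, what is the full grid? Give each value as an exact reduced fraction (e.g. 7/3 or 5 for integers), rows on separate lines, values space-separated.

Answer: 724/135 74591/14400 3253/720
36613/7200 6631/1500 1691/400
28253/7200 22649/6000 1969/600
7499/2160 21773/7200 121/40

Derivation:
After step 1:
  17/3 23/4 4
  27/4 22/5 9/2
  7/2 17/5 5/2
  10/3 5/2 3
After step 2:
  109/18 1189/240 19/4
  1219/240 124/25 77/20
  1019/240 163/50 67/20
  28/9 367/120 8/3
After step 3:
  724/135 74591/14400 3253/720
  36613/7200 6631/1500 1691/400
  28253/7200 22649/6000 1969/600
  7499/2160 21773/7200 121/40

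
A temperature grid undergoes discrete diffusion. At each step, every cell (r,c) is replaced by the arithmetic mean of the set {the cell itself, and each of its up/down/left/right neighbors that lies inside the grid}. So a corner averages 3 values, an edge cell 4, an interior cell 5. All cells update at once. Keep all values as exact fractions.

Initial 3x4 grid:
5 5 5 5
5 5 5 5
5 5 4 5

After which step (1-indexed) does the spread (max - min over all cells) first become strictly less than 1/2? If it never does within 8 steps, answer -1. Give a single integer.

Answer: 1

Derivation:
Step 1: max=5, min=14/3, spread=1/3
  -> spread < 1/2 first at step 1
Step 2: max=5, min=569/120, spread=31/120
Step 3: max=5, min=5189/1080, spread=211/1080
Step 4: max=8953/1800, min=523103/108000, spread=14077/108000
Step 5: max=536317/108000, min=4719593/972000, spread=5363/48600
Step 6: max=297131/60000, min=142059191/29160000, spread=93859/1166400
Step 7: max=480663533/97200000, min=8537725519/1749600000, spread=4568723/69984000
Step 8: max=14398381111/2916000000, min=513099564371/104976000000, spread=8387449/167961600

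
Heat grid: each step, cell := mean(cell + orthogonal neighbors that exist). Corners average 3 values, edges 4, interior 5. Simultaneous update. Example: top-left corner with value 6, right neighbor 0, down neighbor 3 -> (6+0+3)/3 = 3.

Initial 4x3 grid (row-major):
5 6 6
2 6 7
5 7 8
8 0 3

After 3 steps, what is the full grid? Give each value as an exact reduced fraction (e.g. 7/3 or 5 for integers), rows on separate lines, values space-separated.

Answer: 11051/2160 79931/14400 12971/2160
18259/3600 33229/6000 1324/225
18049/3600 5149/1000 4931/900
5071/1080 11651/2400 5291/1080

Derivation:
After step 1:
  13/3 23/4 19/3
  9/2 28/5 27/4
  11/2 26/5 25/4
  13/3 9/2 11/3
After step 2:
  175/36 1321/240 113/18
  299/60 139/25 187/30
  293/60 541/100 82/15
  43/9 177/40 173/36
After step 3:
  11051/2160 79931/14400 12971/2160
  18259/3600 33229/6000 1324/225
  18049/3600 5149/1000 4931/900
  5071/1080 11651/2400 5291/1080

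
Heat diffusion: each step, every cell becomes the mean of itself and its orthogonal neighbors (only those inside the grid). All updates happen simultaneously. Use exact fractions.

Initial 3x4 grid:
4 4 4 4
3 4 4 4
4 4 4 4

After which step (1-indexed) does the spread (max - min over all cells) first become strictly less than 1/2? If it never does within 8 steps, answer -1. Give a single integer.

Answer: 1

Derivation:
Step 1: max=4, min=11/3, spread=1/3
  -> spread < 1/2 first at step 1
Step 2: max=4, min=893/240, spread=67/240
Step 3: max=4, min=8203/2160, spread=437/2160
Step 4: max=3991/1000, min=3298469/864000, spread=29951/172800
Step 5: max=13421/3375, min=29888179/7776000, spread=206761/1555200
Step 6: max=21434329/5400000, min=11985404429/3110400000, spread=14430763/124416000
Step 7: max=1710347273/432000000, min=721388258311/186624000000, spread=139854109/1492992000
Step 8: max=153668771023/38880000000, min=43367288109749/11197440000000, spread=7114543559/89579520000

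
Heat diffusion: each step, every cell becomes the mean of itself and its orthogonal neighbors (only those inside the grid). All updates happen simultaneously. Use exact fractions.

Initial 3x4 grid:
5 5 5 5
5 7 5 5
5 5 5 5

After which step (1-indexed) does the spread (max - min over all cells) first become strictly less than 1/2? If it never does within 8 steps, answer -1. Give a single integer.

Step 1: max=11/2, min=5, spread=1/2
Step 2: max=273/50, min=5, spread=23/50
  -> spread < 1/2 first at step 2
Step 3: max=12811/2400, min=1013/200, spread=131/480
Step 4: max=114551/21600, min=18391/3600, spread=841/4320
Step 5: max=45742051/8640000, min=3693373/720000, spread=56863/345600
Step 6: max=410334341/77760000, min=33389543/6480000, spread=386393/3110400
Step 7: max=163913723131/31104000000, min=13380358813/2592000000, spread=26795339/248832000
Step 8: max=9815015714129/1866240000000, min=804686149667/155520000000, spread=254051069/2985984000

Answer: 2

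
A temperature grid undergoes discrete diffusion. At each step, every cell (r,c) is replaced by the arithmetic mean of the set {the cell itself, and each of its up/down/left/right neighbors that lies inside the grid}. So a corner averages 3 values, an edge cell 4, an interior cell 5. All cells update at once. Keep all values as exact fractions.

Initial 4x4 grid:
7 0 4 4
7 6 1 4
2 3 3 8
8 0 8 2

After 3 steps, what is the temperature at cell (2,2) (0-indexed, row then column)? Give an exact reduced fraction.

Answer: 4171/1000

Derivation:
Step 1: cell (2,2) = 23/5
Step 2: cell (2,2) = 37/10
Step 3: cell (2,2) = 4171/1000
Full grid after step 3:
  589/135 7147/1800 2143/600 221/60
  3941/900 5977/1500 939/250 199/50
  1943/450 11647/3000 4171/1000 17/4
  4339/1080 14989/3600 983/240 557/120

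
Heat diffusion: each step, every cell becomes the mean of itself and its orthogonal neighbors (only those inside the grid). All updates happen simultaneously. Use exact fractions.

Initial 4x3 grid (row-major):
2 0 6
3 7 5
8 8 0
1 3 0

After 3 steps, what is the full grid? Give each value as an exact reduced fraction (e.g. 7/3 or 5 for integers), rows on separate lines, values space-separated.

After step 1:
  5/3 15/4 11/3
  5 23/5 9/2
  5 26/5 13/4
  4 3 1
After step 2:
  125/36 821/240 143/36
  61/15 461/100 961/240
  24/5 421/100 279/80
  4 33/10 29/12
After step 3:
  7891/2160 55711/14400 4103/1080
  7627/1800 12187/3000 28933/7200
  5123/1200 8163/2000 8471/2400
  121/30 2089/600 2209/720

Answer: 7891/2160 55711/14400 4103/1080
7627/1800 12187/3000 28933/7200
5123/1200 8163/2000 8471/2400
121/30 2089/600 2209/720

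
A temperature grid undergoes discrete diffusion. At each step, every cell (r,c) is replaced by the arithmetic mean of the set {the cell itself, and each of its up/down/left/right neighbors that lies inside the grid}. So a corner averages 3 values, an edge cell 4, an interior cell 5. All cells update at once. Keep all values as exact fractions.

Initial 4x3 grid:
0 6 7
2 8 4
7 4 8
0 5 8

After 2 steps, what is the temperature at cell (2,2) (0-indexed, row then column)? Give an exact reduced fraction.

Answer: 523/80

Derivation:
Step 1: cell (2,2) = 6
Step 2: cell (2,2) = 523/80
Full grid after step 2:
  73/18 1103/240 53/9
  449/120 549/100 1393/240
  179/40 247/50 523/80
  23/6 433/80 23/4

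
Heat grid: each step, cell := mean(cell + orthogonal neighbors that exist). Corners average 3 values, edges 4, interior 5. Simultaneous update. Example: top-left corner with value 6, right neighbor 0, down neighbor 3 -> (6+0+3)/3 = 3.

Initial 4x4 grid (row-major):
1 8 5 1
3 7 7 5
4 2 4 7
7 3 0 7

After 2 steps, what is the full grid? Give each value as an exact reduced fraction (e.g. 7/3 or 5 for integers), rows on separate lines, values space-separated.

After step 1:
  4 21/4 21/4 11/3
  15/4 27/5 28/5 5
  4 4 4 23/4
  14/3 3 7/2 14/3
After step 2:
  13/3 199/40 593/120 167/36
  343/80 24/5 101/20 1201/240
  197/48 102/25 457/100 233/48
  35/9 91/24 91/24 167/36

Answer: 13/3 199/40 593/120 167/36
343/80 24/5 101/20 1201/240
197/48 102/25 457/100 233/48
35/9 91/24 91/24 167/36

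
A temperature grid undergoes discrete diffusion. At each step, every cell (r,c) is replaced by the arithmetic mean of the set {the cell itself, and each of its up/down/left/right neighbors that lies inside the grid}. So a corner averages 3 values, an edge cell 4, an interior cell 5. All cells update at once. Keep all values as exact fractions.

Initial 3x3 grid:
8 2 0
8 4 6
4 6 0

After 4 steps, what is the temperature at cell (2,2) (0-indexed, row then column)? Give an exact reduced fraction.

Answer: 21031/5400

Derivation:
Step 1: cell (2,2) = 4
Step 2: cell (2,2) = 10/3
Step 3: cell (2,2) = 58/15
Step 4: cell (2,2) = 21031/5400
Full grid after step 4:
  34333/7200 1874249/432000 60643/16200
  14921/3000 775063/180000 1670999/432000
  105199/21600 645083/144000 21031/5400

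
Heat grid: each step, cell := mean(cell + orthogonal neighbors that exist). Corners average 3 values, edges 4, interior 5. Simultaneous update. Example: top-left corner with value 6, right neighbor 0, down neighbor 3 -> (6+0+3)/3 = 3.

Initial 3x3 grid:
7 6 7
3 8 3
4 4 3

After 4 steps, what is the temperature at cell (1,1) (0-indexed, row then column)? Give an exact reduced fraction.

Answer: 923857/180000

Derivation:
Step 1: cell (1,1) = 24/5
Step 2: cell (1,1) = 273/50
Step 3: cell (1,1) = 14831/3000
Step 4: cell (1,1) = 923857/180000
Full grid after step 4:
  354233/64800 1161643/216000 700591/129600
  241879/48000 923857/180000 4289947/864000
  622991/129600 445633/96000 153379/32400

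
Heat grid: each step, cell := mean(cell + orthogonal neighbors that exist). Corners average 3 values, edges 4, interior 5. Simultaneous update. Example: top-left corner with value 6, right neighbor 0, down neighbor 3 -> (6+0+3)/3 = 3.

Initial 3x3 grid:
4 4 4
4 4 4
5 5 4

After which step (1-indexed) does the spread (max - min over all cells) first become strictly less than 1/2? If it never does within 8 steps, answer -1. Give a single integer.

Answer: 2

Derivation:
Step 1: max=14/3, min=4, spread=2/3
Step 2: max=161/36, min=4, spread=17/36
  -> spread < 1/2 first at step 2
Step 3: max=9487/2160, min=731/180, spread=143/432
Step 4: max=561149/129600, min=11063/2700, spread=1205/5184
Step 5: max=33403303/7776000, min=297541/72000, spread=10151/62208
Step 6: max=1991909141/466560000, min=80769209/19440000, spread=85517/746496
Step 7: max=119046790927/27993600000, min=9732953671/2332800000, spread=720431/8957952
Step 8: max=7122078194669/1679616000000, min=24400161863/5832000000, spread=6069221/107495424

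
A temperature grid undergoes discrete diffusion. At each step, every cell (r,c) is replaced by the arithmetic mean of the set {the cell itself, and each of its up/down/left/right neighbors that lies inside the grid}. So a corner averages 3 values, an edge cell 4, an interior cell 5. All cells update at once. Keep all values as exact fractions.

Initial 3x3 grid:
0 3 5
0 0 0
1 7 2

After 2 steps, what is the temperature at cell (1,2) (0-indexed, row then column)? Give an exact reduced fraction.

Step 1: cell (1,2) = 7/4
Step 2: cell (1,2) = 113/48
Full grid after step 2:
  13/12 23/12 77/36
  71/48 17/10 113/48
  65/36 61/24 29/12

Answer: 113/48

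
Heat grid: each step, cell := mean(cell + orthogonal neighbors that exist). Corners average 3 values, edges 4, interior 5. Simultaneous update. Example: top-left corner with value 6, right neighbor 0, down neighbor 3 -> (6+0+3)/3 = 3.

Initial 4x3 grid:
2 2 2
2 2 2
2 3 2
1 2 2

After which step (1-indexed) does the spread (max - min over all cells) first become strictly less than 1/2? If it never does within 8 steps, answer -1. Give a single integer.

Answer: 2

Derivation:
Step 1: max=9/4, min=5/3, spread=7/12
Step 2: max=213/100, min=17/9, spread=217/900
  -> spread < 1/2 first at step 2
Step 3: max=5063/2400, min=262/135, spread=3647/21600
Step 4: max=16649/8000, min=32221/16200, spread=59729/648000
Step 5: max=4464997/2160000, min=1947569/972000, spread=1233593/19440000
Step 6: max=11138027/5400000, min=58857623/29160000, spread=3219307/72900000
Step 7: max=1599804817/777600000, min=7084548989/3499200000, spread=1833163/55987200
Step 8: max=95845070003/46656000000, min=426252414451/209952000000, spread=80806409/3359232000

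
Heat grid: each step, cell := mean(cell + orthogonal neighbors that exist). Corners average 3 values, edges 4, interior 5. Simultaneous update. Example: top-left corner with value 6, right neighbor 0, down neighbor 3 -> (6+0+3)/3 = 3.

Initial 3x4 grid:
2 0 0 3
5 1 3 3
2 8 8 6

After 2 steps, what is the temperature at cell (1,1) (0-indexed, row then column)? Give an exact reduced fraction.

Step 1: cell (1,1) = 17/5
Step 2: cell (1,1) = 72/25
Full grid after step 2:
  67/36 479/240 29/16 29/12
  397/120 72/25 179/50 173/48
  49/12 97/20 59/12 47/9

Answer: 72/25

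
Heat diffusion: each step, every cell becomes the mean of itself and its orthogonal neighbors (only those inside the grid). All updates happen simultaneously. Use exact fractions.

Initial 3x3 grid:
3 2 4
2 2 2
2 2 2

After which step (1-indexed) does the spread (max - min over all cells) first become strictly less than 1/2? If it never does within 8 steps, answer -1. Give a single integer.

Step 1: max=11/4, min=2, spread=3/4
Step 2: max=95/36, min=2, spread=23/36
Step 3: max=1061/432, min=299/144, spread=41/108
  -> spread < 1/2 first at step 3
Step 4: max=62731/25920, min=5161/2400, spread=34961/129600
Step 5: max=3675797/1555200, min=1127899/518400, spread=2921/15552
Step 6: max=218454859/93312000, min=68716453/31104000, spread=24611/186624
Step 7: max=12978911573/5598720000, min=153834433/69120000, spread=207329/2239488
Step 8: max=774542280331/335923200000, min=250903114277/111974400000, spread=1746635/26873856

Answer: 3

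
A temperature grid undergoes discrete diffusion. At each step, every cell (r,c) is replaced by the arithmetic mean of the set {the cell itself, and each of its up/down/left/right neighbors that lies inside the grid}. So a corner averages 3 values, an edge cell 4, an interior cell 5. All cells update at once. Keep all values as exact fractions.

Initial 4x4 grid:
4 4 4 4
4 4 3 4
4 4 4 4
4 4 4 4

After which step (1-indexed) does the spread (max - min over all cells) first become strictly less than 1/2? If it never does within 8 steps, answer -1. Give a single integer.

Step 1: max=4, min=15/4, spread=1/4
  -> spread < 1/2 first at step 1
Step 2: max=4, min=189/50, spread=11/50
Step 3: max=4, min=9233/2400, spread=367/2400
Step 4: max=2387/600, min=41629/10800, spread=1337/10800
Step 5: max=71531/18000, min=1254331/324000, spread=33227/324000
Step 6: max=427951/108000, min=37665673/9720000, spread=849917/9720000
Step 7: max=6411467/1620000, min=1132685653/291600000, spread=21378407/291600000
Step 8: max=1920311657/486000000, min=34025537629/8748000000, spread=540072197/8748000000

Answer: 1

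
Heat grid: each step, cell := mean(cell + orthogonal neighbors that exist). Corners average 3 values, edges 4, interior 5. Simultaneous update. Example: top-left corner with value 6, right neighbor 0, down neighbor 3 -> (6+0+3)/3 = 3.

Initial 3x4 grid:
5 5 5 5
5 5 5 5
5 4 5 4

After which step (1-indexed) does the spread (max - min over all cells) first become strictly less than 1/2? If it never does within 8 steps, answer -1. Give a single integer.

Step 1: max=5, min=9/2, spread=1/2
Step 2: max=5, min=167/36, spread=13/36
  -> spread < 1/2 first at step 2
Step 3: max=993/200, min=33943/7200, spread=361/1440
Step 4: max=26639/5400, min=616031/129600, spread=4661/25920
Step 5: max=10603379/2160000, min=31001137/6480000, spread=809/6480
Step 6: max=95164699/19440000, min=2238709601/466560000, spread=1809727/18662400
Step 7: max=711799427/145800000, min=134723552059/27993600000, spread=77677517/1119744000
Step 8: max=56860933549/11664000000, min=8096181605681/1679616000000, spread=734342603/13436928000

Answer: 2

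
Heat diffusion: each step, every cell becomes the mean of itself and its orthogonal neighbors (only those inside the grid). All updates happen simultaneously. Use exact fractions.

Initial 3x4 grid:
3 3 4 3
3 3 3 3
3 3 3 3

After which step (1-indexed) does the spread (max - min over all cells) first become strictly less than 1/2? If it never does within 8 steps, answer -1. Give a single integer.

Answer: 1

Derivation:
Step 1: max=10/3, min=3, spread=1/3
  -> spread < 1/2 first at step 1
Step 2: max=391/120, min=3, spread=31/120
Step 3: max=3451/1080, min=3, spread=211/1080
Step 4: max=340897/108000, min=5447/1800, spread=14077/108000
Step 5: max=3056407/972000, min=327683/108000, spread=5363/48600
Step 6: max=91220809/29160000, min=182869/60000, spread=93859/1166400
Step 7: max=5459074481/1749600000, min=296936467/97200000, spread=4568723/69984000
Step 8: max=326708435629/104976000000, min=8929618889/2916000000, spread=8387449/167961600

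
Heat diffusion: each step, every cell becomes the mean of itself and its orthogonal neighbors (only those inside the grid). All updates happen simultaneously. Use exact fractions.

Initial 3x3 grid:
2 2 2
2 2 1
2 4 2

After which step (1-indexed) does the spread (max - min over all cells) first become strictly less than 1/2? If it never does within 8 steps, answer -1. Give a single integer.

Step 1: max=8/3, min=5/3, spread=1
Step 2: max=97/40, min=65/36, spread=223/360
Step 3: max=2531/1080, min=4147/2160, spread=61/144
  -> spread < 1/2 first at step 3
Step 4: max=146707/64800, min=255089/129600, spread=511/1728
Step 5: max=8660279/3888000, min=15704683/7776000, spread=4309/20736
Step 6: max=511594063/233280000, min=955135001/466560000, spread=36295/248832
Step 7: max=30413955611/13996800000, min=57961289347/27993600000, spread=305773/2985984
Step 8: max=1811397952267/839808000000, min=3502048201409/1679616000000, spread=2575951/35831808

Answer: 3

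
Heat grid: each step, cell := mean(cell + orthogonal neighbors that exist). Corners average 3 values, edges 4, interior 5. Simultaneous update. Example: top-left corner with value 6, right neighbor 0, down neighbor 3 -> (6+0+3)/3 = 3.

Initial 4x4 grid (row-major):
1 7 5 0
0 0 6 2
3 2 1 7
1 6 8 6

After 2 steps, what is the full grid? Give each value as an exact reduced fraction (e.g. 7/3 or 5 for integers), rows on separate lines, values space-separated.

Answer: 83/36 161/48 773/240 127/36
49/24 249/100 377/100 773/240
247/120 319/100 77/20 391/80
109/36 457/120 213/40 65/12

Derivation:
After step 1:
  8/3 13/4 9/2 7/3
  1 3 14/5 15/4
  3/2 12/5 24/5 4
  10/3 17/4 21/4 7
After step 2:
  83/36 161/48 773/240 127/36
  49/24 249/100 377/100 773/240
  247/120 319/100 77/20 391/80
  109/36 457/120 213/40 65/12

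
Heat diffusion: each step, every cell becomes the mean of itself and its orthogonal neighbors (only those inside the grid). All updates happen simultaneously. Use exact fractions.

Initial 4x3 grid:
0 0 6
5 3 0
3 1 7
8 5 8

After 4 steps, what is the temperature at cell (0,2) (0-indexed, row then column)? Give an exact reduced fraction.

Answer: 119629/43200

Derivation:
Step 1: cell (0,2) = 2
Step 2: cell (0,2) = 11/4
Step 3: cell (0,2) = 1831/720
Step 4: cell (0,2) = 119629/43200
Full grid after step 4:
  330887/129600 2184103/864000 119629/43200
  322601/108000 1132037/360000 58121/18000
  426151/108000 240077/60000 226513/54000
  293441/64800 682613/144000 307141/64800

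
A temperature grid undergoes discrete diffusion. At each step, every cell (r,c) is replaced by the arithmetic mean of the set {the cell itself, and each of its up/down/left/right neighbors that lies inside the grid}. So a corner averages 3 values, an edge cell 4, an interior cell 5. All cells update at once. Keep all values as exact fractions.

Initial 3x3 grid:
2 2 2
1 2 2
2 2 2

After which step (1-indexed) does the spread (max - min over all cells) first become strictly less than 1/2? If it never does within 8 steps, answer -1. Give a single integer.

Answer: 1

Derivation:
Step 1: max=2, min=5/3, spread=1/3
  -> spread < 1/2 first at step 1
Step 2: max=2, min=413/240, spread=67/240
Step 3: max=393/200, min=3883/2160, spread=1807/10800
Step 4: max=10439/5400, min=1570037/864000, spread=33401/288000
Step 5: max=1036609/540000, min=14322067/7776000, spread=3025513/38880000
Step 6: max=54844051/28800000, min=5755873133/3110400000, spread=53531/995328
Step 7: max=14760883949/7776000000, min=347215074151/186624000000, spread=450953/11943936
Step 8: max=1765231389481/933120000000, min=20885976439397/11197440000000, spread=3799043/143327232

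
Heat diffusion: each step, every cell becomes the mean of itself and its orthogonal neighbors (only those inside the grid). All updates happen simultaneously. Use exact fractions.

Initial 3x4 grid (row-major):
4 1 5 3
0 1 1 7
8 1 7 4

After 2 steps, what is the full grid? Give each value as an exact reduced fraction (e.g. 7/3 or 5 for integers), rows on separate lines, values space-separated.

Answer: 23/9 463/240 289/80 15/4
523/240 61/20 29/10 379/80
7/2 113/40 177/40 13/3

Derivation:
After step 1:
  5/3 11/4 5/2 5
  13/4 4/5 21/5 15/4
  3 17/4 13/4 6
After step 2:
  23/9 463/240 289/80 15/4
  523/240 61/20 29/10 379/80
  7/2 113/40 177/40 13/3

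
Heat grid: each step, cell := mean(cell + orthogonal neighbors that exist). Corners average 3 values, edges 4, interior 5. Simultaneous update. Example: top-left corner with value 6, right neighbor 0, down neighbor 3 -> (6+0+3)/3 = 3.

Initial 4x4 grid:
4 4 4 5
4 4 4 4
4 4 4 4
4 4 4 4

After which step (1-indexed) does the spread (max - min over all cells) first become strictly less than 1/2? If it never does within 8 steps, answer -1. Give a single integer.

Step 1: max=13/3, min=4, spread=1/3
  -> spread < 1/2 first at step 1
Step 2: max=77/18, min=4, spread=5/18
Step 3: max=905/216, min=4, spread=41/216
Step 4: max=26963/6480, min=4, spread=1043/6480
Step 5: max=803153/194400, min=4, spread=25553/194400
Step 6: max=23999459/5832000, min=72079/18000, spread=645863/5832000
Step 7: max=717481691/174960000, min=480971/120000, spread=16225973/174960000
Step 8: max=21472677983/5248800000, min=216701/54000, spread=409340783/5248800000

Answer: 1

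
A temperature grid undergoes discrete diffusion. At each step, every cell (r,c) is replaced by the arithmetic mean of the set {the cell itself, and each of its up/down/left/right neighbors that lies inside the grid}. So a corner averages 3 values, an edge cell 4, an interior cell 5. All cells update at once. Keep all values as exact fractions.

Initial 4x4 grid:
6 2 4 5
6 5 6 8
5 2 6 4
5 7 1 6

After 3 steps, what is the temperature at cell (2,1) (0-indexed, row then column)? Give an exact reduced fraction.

Step 1: cell (2,1) = 5
Step 2: cell (2,1) = 17/4
Step 3: cell (2,1) = 29209/6000
Full grid after step 3:
  4991/1080 859/180 2173/450 11533/2160
  707/144 13811/3000 30751/6000 37063/7200
  3379/720 29209/6000 13793/3000 37111/7200
  2111/432 6407/1440 34051/7200 4949/1080

Answer: 29209/6000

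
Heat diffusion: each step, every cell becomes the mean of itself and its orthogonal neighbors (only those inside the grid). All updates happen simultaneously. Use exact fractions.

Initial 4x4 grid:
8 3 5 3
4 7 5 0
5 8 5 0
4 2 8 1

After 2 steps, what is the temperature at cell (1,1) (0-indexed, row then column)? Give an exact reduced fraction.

Answer: 539/100

Derivation:
Step 1: cell (1,1) = 27/5
Step 2: cell (1,1) = 539/100
Full grid after step 2:
  67/12 403/80 1009/240 26/9
  433/80 539/100 21/5 317/120
  1219/240 107/20 41/10 117/40
  173/36 557/120 177/40 17/6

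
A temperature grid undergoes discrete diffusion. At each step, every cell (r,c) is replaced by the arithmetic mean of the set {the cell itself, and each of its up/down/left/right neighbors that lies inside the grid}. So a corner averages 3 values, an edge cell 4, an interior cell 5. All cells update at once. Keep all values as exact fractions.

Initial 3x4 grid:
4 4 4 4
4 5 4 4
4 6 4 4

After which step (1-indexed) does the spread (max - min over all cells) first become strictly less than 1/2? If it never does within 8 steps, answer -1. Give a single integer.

Step 1: max=19/4, min=4, spread=3/4
Step 2: max=1111/240, min=4, spread=151/240
Step 3: max=4883/1080, min=973/240, spread=1009/2160
  -> spread < 1/2 first at step 3
Step 4: max=578381/129600, min=29567/7200, spread=1847/5184
Step 5: max=34424809/7776000, min=149089/36000, spread=444317/1555200
Step 6: max=2050548911/466560000, min=54068951/12960000, spread=4162667/18662400
Step 7: max=122397320749/27993600000, min=3261224909/777600000, spread=199728961/1119744000
Step 8: max=7312566169991/1679616000000, min=21835565059/5184000000, spread=1902744727/13436928000

Answer: 3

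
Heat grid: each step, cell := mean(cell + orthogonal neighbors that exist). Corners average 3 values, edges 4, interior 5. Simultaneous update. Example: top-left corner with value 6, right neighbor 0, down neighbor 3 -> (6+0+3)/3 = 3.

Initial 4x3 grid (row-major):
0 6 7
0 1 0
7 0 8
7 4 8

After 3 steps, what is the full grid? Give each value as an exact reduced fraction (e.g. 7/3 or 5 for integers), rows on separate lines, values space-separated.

Answer: 113/45 22019/7200 3667/1080
579/200 4493/1500 6761/1800
719/200 24487/6000 3773/900
671/144 67583/14400 2183/432

Derivation:
After step 1:
  2 7/2 13/3
  2 7/5 4
  7/2 4 4
  6 19/4 20/3
After step 2:
  5/2 337/120 71/18
  89/40 149/50 103/30
  31/8 353/100 14/3
  19/4 257/48 185/36
After step 3:
  113/45 22019/7200 3667/1080
  579/200 4493/1500 6761/1800
  719/200 24487/6000 3773/900
  671/144 67583/14400 2183/432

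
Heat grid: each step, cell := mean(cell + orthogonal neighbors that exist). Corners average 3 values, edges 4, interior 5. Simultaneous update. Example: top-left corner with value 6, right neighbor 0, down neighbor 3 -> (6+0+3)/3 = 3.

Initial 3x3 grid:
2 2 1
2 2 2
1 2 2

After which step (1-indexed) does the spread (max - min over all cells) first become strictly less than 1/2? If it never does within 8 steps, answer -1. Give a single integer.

Answer: 1

Derivation:
Step 1: max=2, min=5/3, spread=1/3
  -> spread < 1/2 first at step 1
Step 2: max=89/48, min=31/18, spread=19/144
Step 3: max=133/72, min=5191/2880, spread=43/960
Step 4: max=315497/172800, min=23393/12960, spread=10771/518400
Step 5: max=472517/259200, min=18814759/10368000, spread=85921/10368000
Step 6: max=1132076873/622080000, min=84731297/46656000, spread=6978739/1866240000
Step 7: max=7072744993/3888000000, min=67834799431/37324800000, spread=317762509/186624000000
Step 8: max=4072595894057/2239488000000, min=424046937071/233280000000, spread=8726490877/11197440000000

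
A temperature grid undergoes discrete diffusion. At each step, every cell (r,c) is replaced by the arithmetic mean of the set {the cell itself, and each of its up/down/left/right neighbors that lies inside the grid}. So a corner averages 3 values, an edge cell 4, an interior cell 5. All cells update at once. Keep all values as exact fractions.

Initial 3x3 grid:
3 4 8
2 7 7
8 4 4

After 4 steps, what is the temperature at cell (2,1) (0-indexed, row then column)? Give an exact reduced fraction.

Answer: 4493557/864000

Derivation:
Step 1: cell (2,1) = 23/4
Step 2: cell (2,1) = 1213/240
Step 3: cell (2,1) = 77231/14400
Step 4: cell (2,1) = 4493557/864000
Full grid after step 4:
  35347/7200 2214841/432000 178999/32400
  524429/108000 210851/40000 2365591/432000
  652121/129600 4493557/864000 26573/4800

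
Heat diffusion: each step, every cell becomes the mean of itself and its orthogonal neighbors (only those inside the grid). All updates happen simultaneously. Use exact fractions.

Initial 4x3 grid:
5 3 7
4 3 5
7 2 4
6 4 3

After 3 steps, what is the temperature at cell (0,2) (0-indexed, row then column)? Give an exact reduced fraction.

Answer: 1051/240

Derivation:
Step 1: cell (0,2) = 5
Step 2: cell (0,2) = 19/4
Step 3: cell (0,2) = 1051/240
Full grid after step 3:
  193/45 10603/2400 1051/240
  2657/600 8309/2000 10303/2400
  15857/3600 12721/3000 28189/7200
  1985/432 59443/14400 107/27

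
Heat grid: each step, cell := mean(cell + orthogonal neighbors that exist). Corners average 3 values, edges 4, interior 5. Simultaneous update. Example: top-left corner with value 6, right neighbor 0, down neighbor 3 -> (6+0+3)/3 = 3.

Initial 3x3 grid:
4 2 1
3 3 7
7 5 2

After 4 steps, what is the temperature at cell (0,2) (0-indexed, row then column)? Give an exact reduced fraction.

Step 1: cell (0,2) = 10/3
Step 2: cell (0,2) = 109/36
Step 3: cell (0,2) = 1447/432
Step 4: cell (0,2) = 88733/25920
Full grid after step 4:
  30691/8640 302033/86400 88733/25920
  74699/19200 90239/24000 215197/57600
  17833/4320 711791/172800 51509/12960

Answer: 88733/25920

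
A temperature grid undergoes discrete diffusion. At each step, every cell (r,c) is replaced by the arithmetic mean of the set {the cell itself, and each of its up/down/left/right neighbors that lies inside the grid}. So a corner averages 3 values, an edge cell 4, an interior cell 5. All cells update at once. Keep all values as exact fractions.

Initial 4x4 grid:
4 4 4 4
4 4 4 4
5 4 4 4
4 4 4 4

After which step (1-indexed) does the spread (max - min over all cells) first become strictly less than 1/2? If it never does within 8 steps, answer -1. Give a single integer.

Answer: 1

Derivation:
Step 1: max=13/3, min=4, spread=1/3
  -> spread < 1/2 first at step 1
Step 2: max=511/120, min=4, spread=31/120
Step 3: max=4531/1080, min=4, spread=211/1080
Step 4: max=448843/108000, min=4, spread=16843/108000
Step 5: max=4026643/972000, min=36079/9000, spread=130111/972000
Step 6: max=120282367/29160000, min=2167159/540000, spread=3255781/29160000
Step 7: max=3599553691/874800000, min=2171107/540000, spread=82360351/874800000
Step 8: max=107727316891/26244000000, min=391306441/97200000, spread=2074577821/26244000000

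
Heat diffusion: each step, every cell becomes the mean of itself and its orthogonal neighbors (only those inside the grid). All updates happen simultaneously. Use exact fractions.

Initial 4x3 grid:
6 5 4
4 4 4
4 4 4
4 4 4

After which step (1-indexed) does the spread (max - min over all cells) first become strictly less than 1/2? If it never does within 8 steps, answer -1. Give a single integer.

Step 1: max=5, min=4, spread=1
Step 2: max=19/4, min=4, spread=3/4
Step 3: max=3299/720, min=4, spread=419/720
Step 4: max=194003/43200, min=904/225, spread=4087/8640
  -> spread < 1/2 first at step 4
Step 5: max=424831/96000, min=218449/54000, spread=65659/172800
Step 6: max=681350263/155520000, min=2198551/540000, spread=1926703/6220800
Step 7: max=40567566517/9331200000, min=398126677/97200000, spread=93896221/373248000
Step 8: max=806660380501/186624000000, min=48016946711/11664000000, spread=61422773/298598400

Answer: 4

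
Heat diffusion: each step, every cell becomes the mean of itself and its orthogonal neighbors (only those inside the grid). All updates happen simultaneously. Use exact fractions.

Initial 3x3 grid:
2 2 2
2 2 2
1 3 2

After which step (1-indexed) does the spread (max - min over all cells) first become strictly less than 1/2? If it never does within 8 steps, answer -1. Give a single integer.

Answer: 2

Derivation:
Step 1: max=7/3, min=7/4, spread=7/12
Step 2: max=32/15, min=23/12, spread=13/60
  -> spread < 1/2 first at step 2
Step 3: max=287/135, min=9373/4800, spread=7483/43200
Step 4: max=224221/108000, min=85343/43200, spread=21727/216000
Step 5: max=2011711/972000, min=11517319/5760000, spread=10906147/155520000
Step 6: max=239480059/116640000, min=311745287/155520000, spread=36295/746496
Step 7: max=3583715837/1749600000, min=18794637589/9331200000, spread=305773/8957952
Step 8: max=857416579381/419904000000, min=1129805694383/559872000000, spread=2575951/107495424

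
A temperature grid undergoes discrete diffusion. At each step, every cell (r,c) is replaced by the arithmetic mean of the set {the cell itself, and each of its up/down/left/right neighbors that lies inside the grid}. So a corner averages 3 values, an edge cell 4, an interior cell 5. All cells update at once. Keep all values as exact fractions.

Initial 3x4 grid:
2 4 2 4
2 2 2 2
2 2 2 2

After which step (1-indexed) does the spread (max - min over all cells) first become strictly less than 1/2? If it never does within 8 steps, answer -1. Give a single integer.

Answer: 4

Derivation:
Step 1: max=3, min=2, spread=1
Step 2: max=49/18, min=2, spread=13/18
Step 3: max=9257/3600, min=207/100, spread=361/720
Step 4: max=161569/64800, min=5761/2700, spread=4661/12960
  -> spread < 1/2 first at step 4
Step 5: max=7878863/3240000, min=2356621/1080000, spread=809/3240
Step 6: max=560650399/233280000, min=21475301/9720000, spread=1809727/9331200
Step 7: max=33238047941/13996800000, min=163000573/72900000, spread=77677517/559872000
Step 8: max=1981514394319/839808000000, min=13123066451/5832000000, spread=734342603/6718464000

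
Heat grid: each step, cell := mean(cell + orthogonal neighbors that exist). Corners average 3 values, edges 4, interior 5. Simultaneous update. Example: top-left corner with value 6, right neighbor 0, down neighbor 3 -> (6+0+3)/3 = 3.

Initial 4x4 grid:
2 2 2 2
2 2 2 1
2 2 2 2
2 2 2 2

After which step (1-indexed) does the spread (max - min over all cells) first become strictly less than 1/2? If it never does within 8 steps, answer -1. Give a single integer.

Step 1: max=2, min=5/3, spread=1/3
  -> spread < 1/2 first at step 1
Step 2: max=2, min=209/120, spread=31/120
Step 3: max=2, min=1949/1080, spread=211/1080
Step 4: max=2, min=199157/108000, spread=16843/108000
Step 5: max=17921/9000, min=1805357/972000, spread=130111/972000
Step 6: max=1072841/540000, min=54677633/29160000, spread=3255781/29160000
Step 7: max=1068893/540000, min=1649246309/874800000, spread=82360351/874800000
Step 8: max=191893559/97200000, min=49736683109/26244000000, spread=2074577821/26244000000

Answer: 1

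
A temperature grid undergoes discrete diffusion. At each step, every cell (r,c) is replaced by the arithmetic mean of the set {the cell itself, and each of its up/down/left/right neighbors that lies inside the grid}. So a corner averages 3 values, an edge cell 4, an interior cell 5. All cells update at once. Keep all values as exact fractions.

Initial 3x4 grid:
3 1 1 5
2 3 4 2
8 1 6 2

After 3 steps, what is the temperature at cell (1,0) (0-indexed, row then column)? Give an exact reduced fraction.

Step 1: cell (1,0) = 4
Step 2: cell (1,0) = 89/30
Step 3: cell (1,0) = 5791/1800
Full grid after step 3:
  1889/720 6443/2400 19279/7200 779/270
  5791/1800 8831/3000 6179/2000 14651/4800
  7507/2160 25579/7200 23729/7200 1793/540

Answer: 5791/1800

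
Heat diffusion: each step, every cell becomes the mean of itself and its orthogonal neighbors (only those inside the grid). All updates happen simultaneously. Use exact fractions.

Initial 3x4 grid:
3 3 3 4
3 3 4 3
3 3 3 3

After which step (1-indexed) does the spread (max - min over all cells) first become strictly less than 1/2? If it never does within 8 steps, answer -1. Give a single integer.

Answer: 2

Derivation:
Step 1: max=7/2, min=3, spread=1/2
Step 2: max=31/9, min=3, spread=4/9
  -> spread < 1/2 first at step 2
Step 3: max=23909/7200, min=1213/400, spread=83/288
Step 4: max=214769/64800, min=21991/7200, spread=337/1296
Step 5: max=12724021/3888000, min=1479551/480000, spread=7396579/38880000
Step 6: max=760142039/233280000, min=40103273/12960000, spread=61253/373248
Step 7: max=45339941401/13996800000, min=2419078057/777600000, spread=14372291/111974400
Step 8: max=2711158572059/839808000000, min=145603492163/46656000000, spread=144473141/1343692800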